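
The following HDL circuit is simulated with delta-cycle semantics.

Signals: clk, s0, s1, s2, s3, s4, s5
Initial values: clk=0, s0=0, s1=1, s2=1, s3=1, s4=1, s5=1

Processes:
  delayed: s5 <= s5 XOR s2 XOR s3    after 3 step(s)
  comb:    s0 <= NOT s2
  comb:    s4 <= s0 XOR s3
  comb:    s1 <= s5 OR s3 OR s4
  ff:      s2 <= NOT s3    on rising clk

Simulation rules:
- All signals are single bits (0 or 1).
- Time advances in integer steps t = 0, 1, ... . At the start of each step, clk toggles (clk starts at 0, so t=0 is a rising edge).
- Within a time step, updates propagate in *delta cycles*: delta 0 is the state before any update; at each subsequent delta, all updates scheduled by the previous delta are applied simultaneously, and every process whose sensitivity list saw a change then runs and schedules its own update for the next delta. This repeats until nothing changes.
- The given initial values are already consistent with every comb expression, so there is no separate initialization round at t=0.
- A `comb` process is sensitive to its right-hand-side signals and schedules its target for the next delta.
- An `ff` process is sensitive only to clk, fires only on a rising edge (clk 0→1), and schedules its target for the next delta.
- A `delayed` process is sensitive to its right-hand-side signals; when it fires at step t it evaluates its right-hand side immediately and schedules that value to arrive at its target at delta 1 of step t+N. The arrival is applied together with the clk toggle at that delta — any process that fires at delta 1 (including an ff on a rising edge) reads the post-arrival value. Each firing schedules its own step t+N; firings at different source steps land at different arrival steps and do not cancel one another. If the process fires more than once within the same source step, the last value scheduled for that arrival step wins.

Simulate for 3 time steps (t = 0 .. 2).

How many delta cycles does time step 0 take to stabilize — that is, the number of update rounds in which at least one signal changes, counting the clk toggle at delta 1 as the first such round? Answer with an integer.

[bits: clk,s0,s4,s3,s2,s1,s5]
t=0: Δ0=0011111 Δ1=1011111 Δ2=1011011 Δ3=1111011 Δ4=1101011 | 4Δ
t=1: Δ0=1101011 Δ1=0101011 | 1Δ
t=2: Δ0=0101011 Δ1=1101011 | 1Δ

4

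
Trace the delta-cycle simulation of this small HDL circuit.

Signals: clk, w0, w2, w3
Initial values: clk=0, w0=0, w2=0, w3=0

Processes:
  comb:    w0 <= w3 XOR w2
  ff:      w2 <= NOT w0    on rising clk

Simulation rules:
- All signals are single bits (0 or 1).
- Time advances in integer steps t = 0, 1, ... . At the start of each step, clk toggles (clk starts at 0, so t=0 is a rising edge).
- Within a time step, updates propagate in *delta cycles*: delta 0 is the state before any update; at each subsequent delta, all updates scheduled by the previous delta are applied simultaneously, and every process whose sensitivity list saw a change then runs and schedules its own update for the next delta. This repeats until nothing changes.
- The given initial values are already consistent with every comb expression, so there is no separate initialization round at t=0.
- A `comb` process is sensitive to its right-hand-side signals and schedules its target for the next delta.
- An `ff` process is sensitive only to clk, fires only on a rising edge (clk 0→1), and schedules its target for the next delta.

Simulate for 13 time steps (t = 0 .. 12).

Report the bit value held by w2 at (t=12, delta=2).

1

[bits: w2,clk,w0,w3]
t=0: Δ0=0000 Δ1=0100 Δ2=1100 Δ3=1110 | 3Δ
t=1: Δ0=1110 Δ1=1010 | 1Δ
t=2: Δ0=1010 Δ1=1110 Δ2=0110 Δ3=0100 | 3Δ
t=3: Δ0=0100 Δ1=0000 | 1Δ
t=4: Δ0=0000 Δ1=0100 Δ2=1100 Δ3=1110 | 3Δ
t=5: Δ0=1110 Δ1=1010 | 1Δ
t=6: Δ0=1010 Δ1=1110 Δ2=0110 Δ3=0100 | 3Δ
t=7: Δ0=0100 Δ1=0000 | 1Δ
t=8: Δ0=0000 Δ1=0100 Δ2=1100 Δ3=1110 | 3Δ
t=9: Δ0=1110 Δ1=1010 | 1Δ
t=10: Δ0=1010 Δ1=1110 Δ2=0110 Δ3=0100 | 3Δ
t=11: Δ0=0100 Δ1=0000 | 1Δ
t=12: Δ0=0000 Δ1=0100 Δ2=1100 Δ3=1110 | 3Δ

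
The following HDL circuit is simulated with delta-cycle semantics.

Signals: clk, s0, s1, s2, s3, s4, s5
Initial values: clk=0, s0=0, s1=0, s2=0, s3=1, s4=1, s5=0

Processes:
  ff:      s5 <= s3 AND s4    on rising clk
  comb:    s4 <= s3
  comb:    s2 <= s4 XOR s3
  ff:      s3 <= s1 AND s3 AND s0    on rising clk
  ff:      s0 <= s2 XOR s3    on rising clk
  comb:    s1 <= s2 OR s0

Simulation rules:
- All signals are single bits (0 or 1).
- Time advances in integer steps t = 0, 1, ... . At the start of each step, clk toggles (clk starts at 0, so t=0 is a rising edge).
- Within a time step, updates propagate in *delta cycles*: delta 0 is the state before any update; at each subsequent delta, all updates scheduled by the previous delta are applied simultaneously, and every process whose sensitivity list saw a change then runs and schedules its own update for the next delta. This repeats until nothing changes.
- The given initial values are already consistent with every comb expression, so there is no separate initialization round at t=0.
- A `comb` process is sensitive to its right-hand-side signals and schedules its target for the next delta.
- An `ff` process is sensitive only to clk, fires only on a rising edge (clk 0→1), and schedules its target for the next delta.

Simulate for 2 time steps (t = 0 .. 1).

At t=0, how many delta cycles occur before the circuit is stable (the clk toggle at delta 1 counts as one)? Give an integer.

4

t=0 Δ0: s5=0 s4=1 s0=0 s2=0 s1=0 s3=1 clk=0
  Δ1: clk:0→1
  Δ2: s5:0→1, s0:0→1, s3:1→0
  Δ3: s4:1→0, s2:0→1, s1:0→1
  Δ4: s2:1→0
  (4Δ to stable)
t=1 Δ0: s5=1 s4=0 s0=1 s2=0 s1=1 s3=0 clk=1
  Δ1: clk:1→0
  (1Δ to stable)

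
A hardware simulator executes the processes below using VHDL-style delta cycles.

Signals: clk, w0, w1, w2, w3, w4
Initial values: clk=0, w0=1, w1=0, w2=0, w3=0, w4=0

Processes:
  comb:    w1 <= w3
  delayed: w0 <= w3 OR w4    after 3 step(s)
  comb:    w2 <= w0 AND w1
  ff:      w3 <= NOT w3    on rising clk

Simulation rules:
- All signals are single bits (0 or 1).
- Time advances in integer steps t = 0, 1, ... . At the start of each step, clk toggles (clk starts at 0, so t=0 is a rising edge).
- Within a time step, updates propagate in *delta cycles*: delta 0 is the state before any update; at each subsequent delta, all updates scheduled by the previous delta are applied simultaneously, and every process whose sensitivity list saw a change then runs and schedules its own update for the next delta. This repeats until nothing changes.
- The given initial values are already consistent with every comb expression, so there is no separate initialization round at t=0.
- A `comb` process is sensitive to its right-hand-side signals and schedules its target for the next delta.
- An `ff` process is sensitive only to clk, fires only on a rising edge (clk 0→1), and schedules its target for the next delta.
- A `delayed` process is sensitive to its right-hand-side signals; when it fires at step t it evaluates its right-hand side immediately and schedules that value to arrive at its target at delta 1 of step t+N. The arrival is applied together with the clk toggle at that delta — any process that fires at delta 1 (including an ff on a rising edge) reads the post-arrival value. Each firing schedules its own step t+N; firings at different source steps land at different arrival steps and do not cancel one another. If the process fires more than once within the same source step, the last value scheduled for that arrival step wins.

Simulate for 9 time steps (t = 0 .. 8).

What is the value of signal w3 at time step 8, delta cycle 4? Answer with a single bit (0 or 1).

1

[bits: w1,w3,w0,clk,w4,w2]
t=0: Δ0=001000 Δ1=001100 Δ2=011100 Δ3=111100 Δ4=111101 | 4Δ
t=1: Δ0=111101 Δ1=111001 | 1Δ
t=2: Δ0=111001 Δ1=111101 Δ2=101101 Δ3=001101 Δ4=001100 | 4Δ
t=3: Δ0=001100 Δ1=001000 | 1Δ
t=4: Δ0=001000 Δ1=001100 Δ2=011100 Δ3=111100 Δ4=111101 | 4Δ
t=5: Δ0=111101 Δ1=110001 Δ2=110000 | 2Δ
t=6: Δ0=110000 Δ1=110100 Δ2=100100 Δ3=000100 | 3Δ
t=7: Δ0=000100 Δ1=001000 | 1Δ
t=8: Δ0=001000 Δ1=001100 Δ2=011100 Δ3=111100 Δ4=111101 | 4Δ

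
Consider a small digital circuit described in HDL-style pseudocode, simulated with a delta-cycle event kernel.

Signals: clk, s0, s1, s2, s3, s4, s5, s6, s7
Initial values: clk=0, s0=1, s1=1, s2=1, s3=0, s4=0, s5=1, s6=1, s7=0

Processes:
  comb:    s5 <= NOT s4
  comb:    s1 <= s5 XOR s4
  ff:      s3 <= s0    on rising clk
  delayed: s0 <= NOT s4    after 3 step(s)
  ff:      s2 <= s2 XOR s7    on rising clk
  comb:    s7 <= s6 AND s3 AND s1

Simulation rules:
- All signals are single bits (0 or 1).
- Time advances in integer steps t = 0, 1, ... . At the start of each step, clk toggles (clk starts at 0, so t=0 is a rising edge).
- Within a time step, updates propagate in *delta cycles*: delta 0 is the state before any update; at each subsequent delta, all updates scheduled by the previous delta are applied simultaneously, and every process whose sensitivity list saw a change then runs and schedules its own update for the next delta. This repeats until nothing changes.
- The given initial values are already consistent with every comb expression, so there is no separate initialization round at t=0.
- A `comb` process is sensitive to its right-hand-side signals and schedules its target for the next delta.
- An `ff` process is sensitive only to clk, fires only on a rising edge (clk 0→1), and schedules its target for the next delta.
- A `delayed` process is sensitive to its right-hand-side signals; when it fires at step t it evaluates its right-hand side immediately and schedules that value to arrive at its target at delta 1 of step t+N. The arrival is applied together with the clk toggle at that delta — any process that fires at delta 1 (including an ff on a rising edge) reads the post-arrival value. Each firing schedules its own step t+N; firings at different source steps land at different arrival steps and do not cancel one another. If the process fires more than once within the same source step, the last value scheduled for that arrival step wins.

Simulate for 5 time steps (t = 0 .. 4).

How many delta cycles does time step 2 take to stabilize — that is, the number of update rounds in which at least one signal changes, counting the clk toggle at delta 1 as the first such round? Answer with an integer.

2

t0.Δ0 clk=0 s7=0 s5=1 s3=0 s1=1 s0=1 s6=1 s2=1 s4=0
t0.Δ1 clk=1 s7=0 s5=1 s3=0 s1=1 s0=1 s6=1 s2=1 s4=0
t0.Δ2 clk=1 s7=0 s5=1 s3=1 s1=1 s0=1 s6=1 s2=1 s4=0
t0.Δ3 clk=1 s7=1 s5=1 s3=1 s1=1 s0=1 s6=1 s2=1 s4=0
t1.Δ0 clk=1 s7=1 s5=1 s3=1 s1=1 s0=1 s6=1 s2=1 s4=0
t1.Δ1 clk=0 s7=1 s5=1 s3=1 s1=1 s0=1 s6=1 s2=1 s4=0
t2.Δ0 clk=0 s7=1 s5=1 s3=1 s1=1 s0=1 s6=1 s2=1 s4=0
t2.Δ1 clk=1 s7=1 s5=1 s3=1 s1=1 s0=1 s6=1 s2=1 s4=0
t2.Δ2 clk=1 s7=1 s5=1 s3=1 s1=1 s0=1 s6=1 s2=0 s4=0
t3.Δ0 clk=1 s7=1 s5=1 s3=1 s1=1 s0=1 s6=1 s2=0 s4=0
t3.Δ1 clk=0 s7=1 s5=1 s3=1 s1=1 s0=1 s6=1 s2=0 s4=0
t4.Δ0 clk=0 s7=1 s5=1 s3=1 s1=1 s0=1 s6=1 s2=0 s4=0
t4.Δ1 clk=1 s7=1 s5=1 s3=1 s1=1 s0=1 s6=1 s2=0 s4=0
t4.Δ2 clk=1 s7=1 s5=1 s3=1 s1=1 s0=1 s6=1 s2=1 s4=0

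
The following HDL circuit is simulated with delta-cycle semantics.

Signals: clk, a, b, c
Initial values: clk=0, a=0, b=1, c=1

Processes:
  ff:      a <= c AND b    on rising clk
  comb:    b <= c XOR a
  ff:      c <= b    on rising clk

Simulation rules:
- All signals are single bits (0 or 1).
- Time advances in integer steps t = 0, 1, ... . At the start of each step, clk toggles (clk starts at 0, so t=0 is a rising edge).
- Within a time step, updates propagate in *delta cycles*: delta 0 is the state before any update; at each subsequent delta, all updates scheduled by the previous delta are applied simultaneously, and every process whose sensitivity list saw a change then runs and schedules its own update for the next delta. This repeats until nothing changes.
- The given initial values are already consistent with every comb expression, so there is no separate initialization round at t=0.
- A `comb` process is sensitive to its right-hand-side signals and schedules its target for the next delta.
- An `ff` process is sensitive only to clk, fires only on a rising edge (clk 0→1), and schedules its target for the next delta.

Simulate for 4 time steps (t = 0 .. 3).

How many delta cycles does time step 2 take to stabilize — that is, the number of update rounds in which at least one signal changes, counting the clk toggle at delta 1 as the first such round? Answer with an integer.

2

t=0 Δ0: clk=0 c=1 a=0 b=1
  Δ1: clk:0→1
  Δ2: a:0→1
  Δ3: b:1→0
  (3Δ to stable)
t=1 Δ0: clk=1 c=1 a=1 b=0
  Δ1: clk:1→0
  (1Δ to stable)
t=2 Δ0: clk=0 c=1 a=1 b=0
  Δ1: clk:0→1
  Δ2: c:1→0, a:1→0
  (2Δ to stable)
t=3 Δ0: clk=1 c=0 a=0 b=0
  Δ1: clk:1→0
  (1Δ to stable)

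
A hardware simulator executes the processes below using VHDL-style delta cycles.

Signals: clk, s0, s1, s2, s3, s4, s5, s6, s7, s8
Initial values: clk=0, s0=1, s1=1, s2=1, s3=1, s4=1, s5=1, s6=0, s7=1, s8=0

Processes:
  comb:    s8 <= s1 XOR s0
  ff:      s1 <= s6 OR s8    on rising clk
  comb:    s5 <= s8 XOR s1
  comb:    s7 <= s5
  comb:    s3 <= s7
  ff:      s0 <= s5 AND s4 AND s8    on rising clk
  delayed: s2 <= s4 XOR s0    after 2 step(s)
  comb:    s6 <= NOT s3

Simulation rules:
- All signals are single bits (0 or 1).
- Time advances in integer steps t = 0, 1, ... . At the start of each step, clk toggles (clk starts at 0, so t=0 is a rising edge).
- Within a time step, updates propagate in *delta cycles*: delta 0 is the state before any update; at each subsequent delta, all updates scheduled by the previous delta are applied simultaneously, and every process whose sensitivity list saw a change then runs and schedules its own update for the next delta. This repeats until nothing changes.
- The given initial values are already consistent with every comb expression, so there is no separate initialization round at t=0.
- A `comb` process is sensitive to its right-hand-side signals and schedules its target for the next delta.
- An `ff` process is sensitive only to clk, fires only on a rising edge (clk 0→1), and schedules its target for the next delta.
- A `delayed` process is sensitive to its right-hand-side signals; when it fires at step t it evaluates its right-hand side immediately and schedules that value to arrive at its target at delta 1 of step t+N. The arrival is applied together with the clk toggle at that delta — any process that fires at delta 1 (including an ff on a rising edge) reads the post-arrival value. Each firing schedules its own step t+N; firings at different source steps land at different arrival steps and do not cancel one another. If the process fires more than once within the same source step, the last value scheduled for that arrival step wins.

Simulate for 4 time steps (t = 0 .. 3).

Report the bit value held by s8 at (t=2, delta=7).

1

t0.Δ0 s4=1 s5=1 s8=0 s7=1 s0=1 clk=0 s3=1 s6=0 s2=1 s1=1
t0.Δ1 s4=1 s5=1 s8=0 s7=1 s0=1 clk=1 s3=1 s6=0 s2=1 s1=1
t0.Δ2 s4=1 s5=1 s8=0 s7=1 s0=0 clk=1 s3=1 s6=0 s2=1 s1=0
t0.Δ3 s4=1 s5=0 s8=0 s7=1 s0=0 clk=1 s3=1 s6=0 s2=1 s1=0
t0.Δ4 s4=1 s5=0 s8=0 s7=0 s0=0 clk=1 s3=1 s6=0 s2=1 s1=0
t0.Δ5 s4=1 s5=0 s8=0 s7=0 s0=0 clk=1 s3=0 s6=0 s2=1 s1=0
t0.Δ6 s4=1 s5=0 s8=0 s7=0 s0=0 clk=1 s3=0 s6=1 s2=1 s1=0
t1.Δ0 s4=1 s5=0 s8=0 s7=0 s0=0 clk=1 s3=0 s6=1 s2=1 s1=0
t1.Δ1 s4=1 s5=0 s8=0 s7=0 s0=0 clk=0 s3=0 s6=1 s2=1 s1=0
t2.Δ0 s4=1 s5=0 s8=0 s7=0 s0=0 clk=0 s3=0 s6=1 s2=1 s1=0
t2.Δ1 s4=1 s5=0 s8=0 s7=0 s0=0 clk=1 s3=0 s6=1 s2=1 s1=0
t2.Δ2 s4=1 s5=0 s8=0 s7=0 s0=0 clk=1 s3=0 s6=1 s2=1 s1=1
t2.Δ3 s4=1 s5=1 s8=1 s7=0 s0=0 clk=1 s3=0 s6=1 s2=1 s1=1
t2.Δ4 s4=1 s5=0 s8=1 s7=1 s0=0 clk=1 s3=0 s6=1 s2=1 s1=1
t2.Δ5 s4=1 s5=0 s8=1 s7=0 s0=0 clk=1 s3=1 s6=1 s2=1 s1=1
t2.Δ6 s4=1 s5=0 s8=1 s7=0 s0=0 clk=1 s3=0 s6=0 s2=1 s1=1
t2.Δ7 s4=1 s5=0 s8=1 s7=0 s0=0 clk=1 s3=0 s6=1 s2=1 s1=1
t3.Δ0 s4=1 s5=0 s8=1 s7=0 s0=0 clk=1 s3=0 s6=1 s2=1 s1=1
t3.Δ1 s4=1 s5=0 s8=1 s7=0 s0=0 clk=0 s3=0 s6=1 s2=1 s1=1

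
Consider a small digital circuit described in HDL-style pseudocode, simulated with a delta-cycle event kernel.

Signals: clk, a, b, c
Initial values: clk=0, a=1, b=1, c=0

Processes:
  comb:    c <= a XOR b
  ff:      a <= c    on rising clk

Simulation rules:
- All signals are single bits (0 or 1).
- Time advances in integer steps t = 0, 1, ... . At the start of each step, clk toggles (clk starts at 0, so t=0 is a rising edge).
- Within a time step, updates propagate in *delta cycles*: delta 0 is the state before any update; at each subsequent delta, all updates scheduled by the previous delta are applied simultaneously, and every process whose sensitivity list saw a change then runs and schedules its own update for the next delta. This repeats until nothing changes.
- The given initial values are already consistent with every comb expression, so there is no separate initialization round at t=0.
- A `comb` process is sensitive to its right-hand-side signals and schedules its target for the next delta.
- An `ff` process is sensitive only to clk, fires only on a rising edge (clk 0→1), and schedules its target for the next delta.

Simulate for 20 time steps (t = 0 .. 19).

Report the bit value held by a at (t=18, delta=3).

t0.Δ0 a=1 b=1 clk=0 c=0
t0.Δ1 a=1 b=1 clk=1 c=0
t0.Δ2 a=0 b=1 clk=1 c=0
t0.Δ3 a=0 b=1 clk=1 c=1
t1.Δ0 a=0 b=1 clk=1 c=1
t1.Δ1 a=0 b=1 clk=0 c=1
t2.Δ0 a=0 b=1 clk=0 c=1
t2.Δ1 a=0 b=1 clk=1 c=1
t2.Δ2 a=1 b=1 clk=1 c=1
t2.Δ3 a=1 b=1 clk=1 c=0
t3.Δ0 a=1 b=1 clk=1 c=0
t3.Δ1 a=1 b=1 clk=0 c=0
t4.Δ0 a=1 b=1 clk=0 c=0
t4.Δ1 a=1 b=1 clk=1 c=0
t4.Δ2 a=0 b=1 clk=1 c=0
t4.Δ3 a=0 b=1 clk=1 c=1
t5.Δ0 a=0 b=1 clk=1 c=1
t5.Δ1 a=0 b=1 clk=0 c=1
t6.Δ0 a=0 b=1 clk=0 c=1
t6.Δ1 a=0 b=1 clk=1 c=1
t6.Δ2 a=1 b=1 clk=1 c=1
t6.Δ3 a=1 b=1 clk=1 c=0
t7.Δ0 a=1 b=1 clk=1 c=0
t7.Δ1 a=1 b=1 clk=0 c=0
t8.Δ0 a=1 b=1 clk=0 c=0
t8.Δ1 a=1 b=1 clk=1 c=0
t8.Δ2 a=0 b=1 clk=1 c=0
t8.Δ3 a=0 b=1 clk=1 c=1
t9.Δ0 a=0 b=1 clk=1 c=1
t9.Δ1 a=0 b=1 clk=0 c=1
t10.Δ0 a=0 b=1 clk=0 c=1
t10.Δ1 a=0 b=1 clk=1 c=1
t10.Δ2 a=1 b=1 clk=1 c=1
t10.Δ3 a=1 b=1 clk=1 c=0
t11.Δ0 a=1 b=1 clk=1 c=0
t11.Δ1 a=1 b=1 clk=0 c=0
t12.Δ0 a=1 b=1 clk=0 c=0
t12.Δ1 a=1 b=1 clk=1 c=0
t12.Δ2 a=0 b=1 clk=1 c=0
t12.Δ3 a=0 b=1 clk=1 c=1
t13.Δ0 a=0 b=1 clk=1 c=1
t13.Δ1 a=0 b=1 clk=0 c=1
t14.Δ0 a=0 b=1 clk=0 c=1
t14.Δ1 a=0 b=1 clk=1 c=1
t14.Δ2 a=1 b=1 clk=1 c=1
t14.Δ3 a=1 b=1 clk=1 c=0
t15.Δ0 a=1 b=1 clk=1 c=0
t15.Δ1 a=1 b=1 clk=0 c=0
t16.Δ0 a=1 b=1 clk=0 c=0
t16.Δ1 a=1 b=1 clk=1 c=0
t16.Δ2 a=0 b=1 clk=1 c=0
t16.Δ3 a=0 b=1 clk=1 c=1
t17.Δ0 a=0 b=1 clk=1 c=1
t17.Δ1 a=0 b=1 clk=0 c=1
t18.Δ0 a=0 b=1 clk=0 c=1
t18.Δ1 a=0 b=1 clk=1 c=1
t18.Δ2 a=1 b=1 clk=1 c=1
t18.Δ3 a=1 b=1 clk=1 c=0
t19.Δ0 a=1 b=1 clk=1 c=0
t19.Δ1 a=1 b=1 clk=0 c=0

1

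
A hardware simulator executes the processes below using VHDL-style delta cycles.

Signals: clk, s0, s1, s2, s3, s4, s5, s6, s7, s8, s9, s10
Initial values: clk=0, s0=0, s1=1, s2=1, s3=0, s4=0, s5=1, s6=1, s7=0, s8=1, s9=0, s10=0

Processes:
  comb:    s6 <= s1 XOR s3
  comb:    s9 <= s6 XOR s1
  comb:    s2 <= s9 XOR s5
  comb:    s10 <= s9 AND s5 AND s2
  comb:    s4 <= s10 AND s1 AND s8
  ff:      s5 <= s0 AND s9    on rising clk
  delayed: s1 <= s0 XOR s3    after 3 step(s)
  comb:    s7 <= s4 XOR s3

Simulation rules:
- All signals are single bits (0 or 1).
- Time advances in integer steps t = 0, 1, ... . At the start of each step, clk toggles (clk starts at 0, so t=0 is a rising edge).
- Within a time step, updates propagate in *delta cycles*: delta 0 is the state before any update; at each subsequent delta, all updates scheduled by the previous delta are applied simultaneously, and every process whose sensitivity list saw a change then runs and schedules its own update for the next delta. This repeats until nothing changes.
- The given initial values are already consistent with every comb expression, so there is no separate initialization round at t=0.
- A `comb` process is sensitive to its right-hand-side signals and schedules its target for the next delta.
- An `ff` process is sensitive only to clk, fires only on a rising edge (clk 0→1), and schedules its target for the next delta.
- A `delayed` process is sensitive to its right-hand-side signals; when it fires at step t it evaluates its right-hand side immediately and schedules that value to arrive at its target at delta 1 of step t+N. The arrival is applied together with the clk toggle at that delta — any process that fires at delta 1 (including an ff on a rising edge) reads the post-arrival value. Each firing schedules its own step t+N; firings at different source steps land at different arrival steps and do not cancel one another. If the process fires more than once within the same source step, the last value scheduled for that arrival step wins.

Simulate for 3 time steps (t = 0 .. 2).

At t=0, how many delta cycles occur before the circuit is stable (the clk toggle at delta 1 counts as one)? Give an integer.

3

[bits: s5,s10,clk,s3,s0,s9,s7,s4,s8,s6,s1,s2]
t=0: Δ0=100000001111 Δ1=101000001111 Δ2=001000001111 Δ3=001000001110 | 3Δ
t=1: Δ0=001000001110 Δ1=000000001110 | 1Δ
t=2: Δ0=000000001110 Δ1=001000001110 | 1Δ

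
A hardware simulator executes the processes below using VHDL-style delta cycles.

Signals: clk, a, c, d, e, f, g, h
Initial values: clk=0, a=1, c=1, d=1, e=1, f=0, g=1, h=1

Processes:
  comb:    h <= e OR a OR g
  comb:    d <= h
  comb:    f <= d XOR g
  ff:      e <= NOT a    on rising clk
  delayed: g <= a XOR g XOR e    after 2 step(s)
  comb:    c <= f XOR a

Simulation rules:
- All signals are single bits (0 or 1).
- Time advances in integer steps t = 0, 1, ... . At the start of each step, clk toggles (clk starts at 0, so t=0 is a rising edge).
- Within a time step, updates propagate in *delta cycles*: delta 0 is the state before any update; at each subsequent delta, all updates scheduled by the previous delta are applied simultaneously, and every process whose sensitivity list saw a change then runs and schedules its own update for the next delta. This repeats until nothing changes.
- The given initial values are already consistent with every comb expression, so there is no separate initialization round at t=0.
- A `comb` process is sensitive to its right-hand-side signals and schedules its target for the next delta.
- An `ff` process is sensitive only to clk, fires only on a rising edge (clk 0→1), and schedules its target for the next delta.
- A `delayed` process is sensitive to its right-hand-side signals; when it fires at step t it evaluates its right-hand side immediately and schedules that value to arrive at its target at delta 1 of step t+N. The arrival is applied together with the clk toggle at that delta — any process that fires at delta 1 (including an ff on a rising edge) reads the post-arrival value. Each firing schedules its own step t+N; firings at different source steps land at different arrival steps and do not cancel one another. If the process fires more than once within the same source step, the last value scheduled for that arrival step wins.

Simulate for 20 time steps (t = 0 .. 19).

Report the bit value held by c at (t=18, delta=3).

t0.Δ0 g=1 clk=0 d=1 h=1 f=0 a=1 c=1 e=1
t0.Δ1 g=1 clk=1 d=1 h=1 f=0 a=1 c=1 e=1
t0.Δ2 g=1 clk=1 d=1 h=1 f=0 a=1 c=1 e=0
t1.Δ0 g=1 clk=1 d=1 h=1 f=0 a=1 c=1 e=0
t1.Δ1 g=1 clk=0 d=1 h=1 f=0 a=1 c=1 e=0
t2.Δ0 g=1 clk=0 d=1 h=1 f=0 a=1 c=1 e=0
t2.Δ1 g=0 clk=1 d=1 h=1 f=0 a=1 c=1 e=0
t2.Δ2 g=0 clk=1 d=1 h=1 f=1 a=1 c=1 e=0
t2.Δ3 g=0 clk=1 d=1 h=1 f=1 a=1 c=0 e=0
t3.Δ0 g=0 clk=1 d=1 h=1 f=1 a=1 c=0 e=0
t3.Δ1 g=0 clk=0 d=1 h=1 f=1 a=1 c=0 e=0
t4.Δ0 g=0 clk=0 d=1 h=1 f=1 a=1 c=0 e=0
t4.Δ1 g=1 clk=1 d=1 h=1 f=1 a=1 c=0 e=0
t4.Δ2 g=1 clk=1 d=1 h=1 f=0 a=1 c=0 e=0
t4.Δ3 g=1 clk=1 d=1 h=1 f=0 a=1 c=1 e=0
t5.Δ0 g=1 clk=1 d=1 h=1 f=0 a=1 c=1 e=0
t5.Δ1 g=1 clk=0 d=1 h=1 f=0 a=1 c=1 e=0
t6.Δ0 g=1 clk=0 d=1 h=1 f=0 a=1 c=1 e=0
t6.Δ1 g=0 clk=1 d=1 h=1 f=0 a=1 c=1 e=0
t6.Δ2 g=0 clk=1 d=1 h=1 f=1 a=1 c=1 e=0
t6.Δ3 g=0 clk=1 d=1 h=1 f=1 a=1 c=0 e=0
t7.Δ0 g=0 clk=1 d=1 h=1 f=1 a=1 c=0 e=0
t7.Δ1 g=0 clk=0 d=1 h=1 f=1 a=1 c=0 e=0
t8.Δ0 g=0 clk=0 d=1 h=1 f=1 a=1 c=0 e=0
t8.Δ1 g=1 clk=1 d=1 h=1 f=1 a=1 c=0 e=0
t8.Δ2 g=1 clk=1 d=1 h=1 f=0 a=1 c=0 e=0
t8.Δ3 g=1 clk=1 d=1 h=1 f=0 a=1 c=1 e=0
t9.Δ0 g=1 clk=1 d=1 h=1 f=0 a=1 c=1 e=0
t9.Δ1 g=1 clk=0 d=1 h=1 f=0 a=1 c=1 e=0
t10.Δ0 g=1 clk=0 d=1 h=1 f=0 a=1 c=1 e=0
t10.Δ1 g=0 clk=1 d=1 h=1 f=0 a=1 c=1 e=0
t10.Δ2 g=0 clk=1 d=1 h=1 f=1 a=1 c=1 e=0
t10.Δ3 g=0 clk=1 d=1 h=1 f=1 a=1 c=0 e=0
t11.Δ0 g=0 clk=1 d=1 h=1 f=1 a=1 c=0 e=0
t11.Δ1 g=0 clk=0 d=1 h=1 f=1 a=1 c=0 e=0
t12.Δ0 g=0 clk=0 d=1 h=1 f=1 a=1 c=0 e=0
t12.Δ1 g=1 clk=1 d=1 h=1 f=1 a=1 c=0 e=0
t12.Δ2 g=1 clk=1 d=1 h=1 f=0 a=1 c=0 e=0
t12.Δ3 g=1 clk=1 d=1 h=1 f=0 a=1 c=1 e=0
t13.Δ0 g=1 clk=1 d=1 h=1 f=0 a=1 c=1 e=0
t13.Δ1 g=1 clk=0 d=1 h=1 f=0 a=1 c=1 e=0
t14.Δ0 g=1 clk=0 d=1 h=1 f=0 a=1 c=1 e=0
t14.Δ1 g=0 clk=1 d=1 h=1 f=0 a=1 c=1 e=0
t14.Δ2 g=0 clk=1 d=1 h=1 f=1 a=1 c=1 e=0
t14.Δ3 g=0 clk=1 d=1 h=1 f=1 a=1 c=0 e=0
t15.Δ0 g=0 clk=1 d=1 h=1 f=1 a=1 c=0 e=0
t15.Δ1 g=0 clk=0 d=1 h=1 f=1 a=1 c=0 e=0
t16.Δ0 g=0 clk=0 d=1 h=1 f=1 a=1 c=0 e=0
t16.Δ1 g=1 clk=1 d=1 h=1 f=1 a=1 c=0 e=0
t16.Δ2 g=1 clk=1 d=1 h=1 f=0 a=1 c=0 e=0
t16.Δ3 g=1 clk=1 d=1 h=1 f=0 a=1 c=1 e=0
t17.Δ0 g=1 clk=1 d=1 h=1 f=0 a=1 c=1 e=0
t17.Δ1 g=1 clk=0 d=1 h=1 f=0 a=1 c=1 e=0
t18.Δ0 g=1 clk=0 d=1 h=1 f=0 a=1 c=1 e=0
t18.Δ1 g=0 clk=1 d=1 h=1 f=0 a=1 c=1 e=0
t18.Δ2 g=0 clk=1 d=1 h=1 f=1 a=1 c=1 e=0
t18.Δ3 g=0 clk=1 d=1 h=1 f=1 a=1 c=0 e=0
t19.Δ0 g=0 clk=1 d=1 h=1 f=1 a=1 c=0 e=0
t19.Δ1 g=0 clk=0 d=1 h=1 f=1 a=1 c=0 e=0

0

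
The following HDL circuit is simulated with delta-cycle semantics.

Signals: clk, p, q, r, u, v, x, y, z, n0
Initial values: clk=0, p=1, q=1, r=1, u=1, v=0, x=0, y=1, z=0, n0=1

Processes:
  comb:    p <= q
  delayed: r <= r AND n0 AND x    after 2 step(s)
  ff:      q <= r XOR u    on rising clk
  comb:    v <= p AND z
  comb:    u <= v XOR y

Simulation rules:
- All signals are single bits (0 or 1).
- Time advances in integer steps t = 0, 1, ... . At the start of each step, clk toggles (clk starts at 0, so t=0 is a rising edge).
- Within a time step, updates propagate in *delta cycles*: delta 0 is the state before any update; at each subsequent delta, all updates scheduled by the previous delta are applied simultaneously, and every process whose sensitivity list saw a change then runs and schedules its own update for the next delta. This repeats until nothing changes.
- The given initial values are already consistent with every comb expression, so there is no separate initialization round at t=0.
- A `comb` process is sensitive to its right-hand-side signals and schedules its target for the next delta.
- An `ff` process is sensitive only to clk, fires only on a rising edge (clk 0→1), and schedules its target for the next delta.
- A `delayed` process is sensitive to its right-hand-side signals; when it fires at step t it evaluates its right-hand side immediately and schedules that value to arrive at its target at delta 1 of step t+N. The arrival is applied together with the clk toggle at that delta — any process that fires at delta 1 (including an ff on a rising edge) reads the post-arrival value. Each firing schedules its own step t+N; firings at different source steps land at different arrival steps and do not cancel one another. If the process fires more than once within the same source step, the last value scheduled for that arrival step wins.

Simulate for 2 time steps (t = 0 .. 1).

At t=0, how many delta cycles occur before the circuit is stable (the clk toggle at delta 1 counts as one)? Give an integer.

[bits: r,y,clk,z,p,n0,q,x,u,v]
t=0: Δ0=1100111010 Δ1=1110111010 Δ2=1110110010 Δ3=1110010010 | 3Δ
t=1: Δ0=1110010010 Δ1=1100010010 | 1Δ

3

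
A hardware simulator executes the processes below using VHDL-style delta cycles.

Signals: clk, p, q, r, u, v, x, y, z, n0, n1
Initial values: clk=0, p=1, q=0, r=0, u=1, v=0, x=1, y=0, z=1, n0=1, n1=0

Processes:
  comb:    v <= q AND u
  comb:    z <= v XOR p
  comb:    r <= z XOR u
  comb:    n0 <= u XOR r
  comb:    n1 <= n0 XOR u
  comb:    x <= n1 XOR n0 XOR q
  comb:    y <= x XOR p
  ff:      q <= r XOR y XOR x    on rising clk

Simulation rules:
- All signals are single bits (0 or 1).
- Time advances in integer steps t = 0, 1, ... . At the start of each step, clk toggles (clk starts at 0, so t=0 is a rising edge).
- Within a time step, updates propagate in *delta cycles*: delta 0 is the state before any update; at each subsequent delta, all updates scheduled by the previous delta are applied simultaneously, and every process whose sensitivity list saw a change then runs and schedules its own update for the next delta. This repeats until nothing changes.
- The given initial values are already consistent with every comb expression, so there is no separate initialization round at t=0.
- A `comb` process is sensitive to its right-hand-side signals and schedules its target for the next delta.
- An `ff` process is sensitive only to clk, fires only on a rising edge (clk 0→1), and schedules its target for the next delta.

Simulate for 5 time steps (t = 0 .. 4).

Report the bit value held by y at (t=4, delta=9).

t0.Δ0 y=0 v=0 clk=0 z=1 u=1 r=0 p=1 q=0 x=1 n0=1 n1=0
t0.Δ1 y=0 v=0 clk=1 z=1 u=1 r=0 p=1 q=0 x=1 n0=1 n1=0
t0.Δ2 y=0 v=0 clk=1 z=1 u=1 r=0 p=1 q=1 x=1 n0=1 n1=0
t0.Δ3 y=0 v=1 clk=1 z=1 u=1 r=0 p=1 q=1 x=0 n0=1 n1=0
t0.Δ4 y=1 v=1 clk=1 z=0 u=1 r=0 p=1 q=1 x=0 n0=1 n1=0
t0.Δ5 y=1 v=1 clk=1 z=0 u=1 r=1 p=1 q=1 x=0 n0=1 n1=0
t0.Δ6 y=1 v=1 clk=1 z=0 u=1 r=1 p=1 q=1 x=0 n0=0 n1=0
t0.Δ7 y=1 v=1 clk=1 z=0 u=1 r=1 p=1 q=1 x=1 n0=0 n1=1
t0.Δ8 y=0 v=1 clk=1 z=0 u=1 r=1 p=1 q=1 x=0 n0=0 n1=1
t0.Δ9 y=1 v=1 clk=1 z=0 u=1 r=1 p=1 q=1 x=0 n0=0 n1=1
t1.Δ0 y=1 v=1 clk=1 z=0 u=1 r=1 p=1 q=1 x=0 n0=0 n1=1
t1.Δ1 y=1 v=1 clk=0 z=0 u=1 r=1 p=1 q=1 x=0 n0=0 n1=1
t2.Δ0 y=1 v=1 clk=0 z=0 u=1 r=1 p=1 q=1 x=0 n0=0 n1=1
t2.Δ1 y=1 v=1 clk=1 z=0 u=1 r=1 p=1 q=1 x=0 n0=0 n1=1
t2.Δ2 y=1 v=1 clk=1 z=0 u=1 r=1 p=1 q=0 x=0 n0=0 n1=1
t2.Δ3 y=1 v=0 clk=1 z=0 u=1 r=1 p=1 q=0 x=1 n0=0 n1=1
t2.Δ4 y=0 v=0 clk=1 z=1 u=1 r=1 p=1 q=0 x=1 n0=0 n1=1
t2.Δ5 y=0 v=0 clk=1 z=1 u=1 r=0 p=1 q=0 x=1 n0=0 n1=1
t2.Δ6 y=0 v=0 clk=1 z=1 u=1 r=0 p=1 q=0 x=1 n0=1 n1=1
t2.Δ7 y=0 v=0 clk=1 z=1 u=1 r=0 p=1 q=0 x=0 n0=1 n1=0
t2.Δ8 y=1 v=0 clk=1 z=1 u=1 r=0 p=1 q=0 x=1 n0=1 n1=0
t2.Δ9 y=0 v=0 clk=1 z=1 u=1 r=0 p=1 q=0 x=1 n0=1 n1=0
t3.Δ0 y=0 v=0 clk=1 z=1 u=1 r=0 p=1 q=0 x=1 n0=1 n1=0
t3.Δ1 y=0 v=0 clk=0 z=1 u=1 r=0 p=1 q=0 x=1 n0=1 n1=0
t4.Δ0 y=0 v=0 clk=0 z=1 u=1 r=0 p=1 q=0 x=1 n0=1 n1=0
t4.Δ1 y=0 v=0 clk=1 z=1 u=1 r=0 p=1 q=0 x=1 n0=1 n1=0
t4.Δ2 y=0 v=0 clk=1 z=1 u=1 r=0 p=1 q=1 x=1 n0=1 n1=0
t4.Δ3 y=0 v=1 clk=1 z=1 u=1 r=0 p=1 q=1 x=0 n0=1 n1=0
t4.Δ4 y=1 v=1 clk=1 z=0 u=1 r=0 p=1 q=1 x=0 n0=1 n1=0
t4.Δ5 y=1 v=1 clk=1 z=0 u=1 r=1 p=1 q=1 x=0 n0=1 n1=0
t4.Δ6 y=1 v=1 clk=1 z=0 u=1 r=1 p=1 q=1 x=0 n0=0 n1=0
t4.Δ7 y=1 v=1 clk=1 z=0 u=1 r=1 p=1 q=1 x=1 n0=0 n1=1
t4.Δ8 y=0 v=1 clk=1 z=0 u=1 r=1 p=1 q=1 x=0 n0=0 n1=1
t4.Δ9 y=1 v=1 clk=1 z=0 u=1 r=1 p=1 q=1 x=0 n0=0 n1=1

1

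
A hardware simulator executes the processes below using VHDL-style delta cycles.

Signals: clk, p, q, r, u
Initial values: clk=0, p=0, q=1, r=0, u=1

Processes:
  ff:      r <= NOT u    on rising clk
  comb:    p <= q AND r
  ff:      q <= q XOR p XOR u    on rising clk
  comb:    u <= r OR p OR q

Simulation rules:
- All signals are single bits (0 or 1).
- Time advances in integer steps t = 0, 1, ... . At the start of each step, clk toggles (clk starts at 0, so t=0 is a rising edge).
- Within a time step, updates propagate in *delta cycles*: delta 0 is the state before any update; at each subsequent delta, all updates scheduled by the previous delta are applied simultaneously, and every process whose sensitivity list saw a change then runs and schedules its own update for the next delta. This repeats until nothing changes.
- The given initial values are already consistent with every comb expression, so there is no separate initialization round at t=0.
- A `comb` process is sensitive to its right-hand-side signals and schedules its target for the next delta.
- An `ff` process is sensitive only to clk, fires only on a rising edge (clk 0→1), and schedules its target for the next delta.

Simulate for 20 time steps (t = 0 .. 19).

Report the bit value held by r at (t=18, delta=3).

0

t=0 Δ0: r=0 q=1 u=1 p=0 clk=0
  Δ1: clk:0→1
  Δ2: q:1→0
  Δ3: u:1→0
  (3Δ to stable)
t=1 Δ0: r=0 q=0 u=0 p=0 clk=1
  Δ1: clk:1→0
  (1Δ to stable)
t=2 Δ0: r=0 q=0 u=0 p=0 clk=0
  Δ1: clk:0→1
  Δ2: r:0→1
  Δ3: u:0→1
  (3Δ to stable)
t=3 Δ0: r=1 q=0 u=1 p=0 clk=1
  Δ1: clk:1→0
  (1Δ to stable)
t=4 Δ0: r=1 q=0 u=1 p=0 clk=0
  Δ1: clk:0→1
  Δ2: r:1→0, q:0→1
  (2Δ to stable)
t=5 Δ0: r=0 q=1 u=1 p=0 clk=1
  Δ1: clk:1→0
  (1Δ to stable)
t=6 Δ0: r=0 q=1 u=1 p=0 clk=0
  Δ1: clk:0→1
  Δ2: q:1→0
  Δ3: u:1→0
  (3Δ to stable)
t=7 Δ0: r=0 q=0 u=0 p=0 clk=1
  Δ1: clk:1→0
  (1Δ to stable)
t=8 Δ0: r=0 q=0 u=0 p=0 clk=0
  Δ1: clk:0→1
  Δ2: r:0→1
  Δ3: u:0→1
  (3Δ to stable)
t=9 Δ0: r=1 q=0 u=1 p=0 clk=1
  Δ1: clk:1→0
  (1Δ to stable)
t=10 Δ0: r=1 q=0 u=1 p=0 clk=0
  Δ1: clk:0→1
  Δ2: r:1→0, q:0→1
  (2Δ to stable)
t=11 Δ0: r=0 q=1 u=1 p=0 clk=1
  Δ1: clk:1→0
  (1Δ to stable)
t=12 Δ0: r=0 q=1 u=1 p=0 clk=0
  Δ1: clk:0→1
  Δ2: q:1→0
  Δ3: u:1→0
  (3Δ to stable)
t=13 Δ0: r=0 q=0 u=0 p=0 clk=1
  Δ1: clk:1→0
  (1Δ to stable)
t=14 Δ0: r=0 q=0 u=0 p=0 clk=0
  Δ1: clk:0→1
  Δ2: r:0→1
  Δ3: u:0→1
  (3Δ to stable)
t=15 Δ0: r=1 q=0 u=1 p=0 clk=1
  Δ1: clk:1→0
  (1Δ to stable)
t=16 Δ0: r=1 q=0 u=1 p=0 clk=0
  Δ1: clk:0→1
  Δ2: r:1→0, q:0→1
  (2Δ to stable)
t=17 Δ0: r=0 q=1 u=1 p=0 clk=1
  Δ1: clk:1→0
  (1Δ to stable)
t=18 Δ0: r=0 q=1 u=1 p=0 clk=0
  Δ1: clk:0→1
  Δ2: q:1→0
  Δ3: u:1→0
  (3Δ to stable)
t=19 Δ0: r=0 q=0 u=0 p=0 clk=1
  Δ1: clk:1→0
  (1Δ to stable)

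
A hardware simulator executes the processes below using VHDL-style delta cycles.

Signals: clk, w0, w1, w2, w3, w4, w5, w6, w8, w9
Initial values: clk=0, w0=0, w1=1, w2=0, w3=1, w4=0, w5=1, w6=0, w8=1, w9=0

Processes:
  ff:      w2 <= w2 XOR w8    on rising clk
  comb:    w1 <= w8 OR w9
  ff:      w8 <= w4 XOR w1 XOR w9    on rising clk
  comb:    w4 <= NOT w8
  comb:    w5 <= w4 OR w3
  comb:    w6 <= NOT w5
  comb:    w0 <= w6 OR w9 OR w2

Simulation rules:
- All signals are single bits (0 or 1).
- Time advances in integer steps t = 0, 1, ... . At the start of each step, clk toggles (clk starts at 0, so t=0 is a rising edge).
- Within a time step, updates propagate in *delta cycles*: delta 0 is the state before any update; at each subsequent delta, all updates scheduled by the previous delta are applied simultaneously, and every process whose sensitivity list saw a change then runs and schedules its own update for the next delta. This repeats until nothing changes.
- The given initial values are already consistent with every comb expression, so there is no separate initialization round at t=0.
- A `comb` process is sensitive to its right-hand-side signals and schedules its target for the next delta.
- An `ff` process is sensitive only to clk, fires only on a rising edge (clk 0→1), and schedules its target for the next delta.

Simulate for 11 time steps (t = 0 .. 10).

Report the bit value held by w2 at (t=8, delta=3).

1

t0.Δ0 w6=0 w3=1 w9=0 w2=0 w5=1 w0=0 w4=0 w1=1 w8=1 clk=0
t0.Δ1 w6=0 w3=1 w9=0 w2=0 w5=1 w0=0 w4=0 w1=1 w8=1 clk=1
t0.Δ2 w6=0 w3=1 w9=0 w2=1 w5=1 w0=0 w4=0 w1=1 w8=1 clk=1
t0.Δ3 w6=0 w3=1 w9=0 w2=1 w5=1 w0=1 w4=0 w1=1 w8=1 clk=1
t1.Δ0 w6=0 w3=1 w9=0 w2=1 w5=1 w0=1 w4=0 w1=1 w8=1 clk=1
t1.Δ1 w6=0 w3=1 w9=0 w2=1 w5=1 w0=1 w4=0 w1=1 w8=1 clk=0
t2.Δ0 w6=0 w3=1 w9=0 w2=1 w5=1 w0=1 w4=0 w1=1 w8=1 clk=0
t2.Δ1 w6=0 w3=1 w9=0 w2=1 w5=1 w0=1 w4=0 w1=1 w8=1 clk=1
t2.Δ2 w6=0 w3=1 w9=0 w2=0 w5=1 w0=1 w4=0 w1=1 w8=1 clk=1
t2.Δ3 w6=0 w3=1 w9=0 w2=0 w5=1 w0=0 w4=0 w1=1 w8=1 clk=1
t3.Δ0 w6=0 w3=1 w9=0 w2=0 w5=1 w0=0 w4=0 w1=1 w8=1 clk=1
t3.Δ1 w6=0 w3=1 w9=0 w2=0 w5=1 w0=0 w4=0 w1=1 w8=1 clk=0
t4.Δ0 w6=0 w3=1 w9=0 w2=0 w5=1 w0=0 w4=0 w1=1 w8=1 clk=0
t4.Δ1 w6=0 w3=1 w9=0 w2=0 w5=1 w0=0 w4=0 w1=1 w8=1 clk=1
t4.Δ2 w6=0 w3=1 w9=0 w2=1 w5=1 w0=0 w4=0 w1=1 w8=1 clk=1
t4.Δ3 w6=0 w3=1 w9=0 w2=1 w5=1 w0=1 w4=0 w1=1 w8=1 clk=1
t5.Δ0 w6=0 w3=1 w9=0 w2=1 w5=1 w0=1 w4=0 w1=1 w8=1 clk=1
t5.Δ1 w6=0 w3=1 w9=0 w2=1 w5=1 w0=1 w4=0 w1=1 w8=1 clk=0
t6.Δ0 w6=0 w3=1 w9=0 w2=1 w5=1 w0=1 w4=0 w1=1 w8=1 clk=0
t6.Δ1 w6=0 w3=1 w9=0 w2=1 w5=1 w0=1 w4=0 w1=1 w8=1 clk=1
t6.Δ2 w6=0 w3=1 w9=0 w2=0 w5=1 w0=1 w4=0 w1=1 w8=1 clk=1
t6.Δ3 w6=0 w3=1 w9=0 w2=0 w5=1 w0=0 w4=0 w1=1 w8=1 clk=1
t7.Δ0 w6=0 w3=1 w9=0 w2=0 w5=1 w0=0 w4=0 w1=1 w8=1 clk=1
t7.Δ1 w6=0 w3=1 w9=0 w2=0 w5=1 w0=0 w4=0 w1=1 w8=1 clk=0
t8.Δ0 w6=0 w3=1 w9=0 w2=0 w5=1 w0=0 w4=0 w1=1 w8=1 clk=0
t8.Δ1 w6=0 w3=1 w9=0 w2=0 w5=1 w0=0 w4=0 w1=1 w8=1 clk=1
t8.Δ2 w6=0 w3=1 w9=0 w2=1 w5=1 w0=0 w4=0 w1=1 w8=1 clk=1
t8.Δ3 w6=0 w3=1 w9=0 w2=1 w5=1 w0=1 w4=0 w1=1 w8=1 clk=1
t9.Δ0 w6=0 w3=1 w9=0 w2=1 w5=1 w0=1 w4=0 w1=1 w8=1 clk=1
t9.Δ1 w6=0 w3=1 w9=0 w2=1 w5=1 w0=1 w4=0 w1=1 w8=1 clk=0
t10.Δ0 w6=0 w3=1 w9=0 w2=1 w5=1 w0=1 w4=0 w1=1 w8=1 clk=0
t10.Δ1 w6=0 w3=1 w9=0 w2=1 w5=1 w0=1 w4=0 w1=1 w8=1 clk=1
t10.Δ2 w6=0 w3=1 w9=0 w2=0 w5=1 w0=1 w4=0 w1=1 w8=1 clk=1
t10.Δ3 w6=0 w3=1 w9=0 w2=0 w5=1 w0=0 w4=0 w1=1 w8=1 clk=1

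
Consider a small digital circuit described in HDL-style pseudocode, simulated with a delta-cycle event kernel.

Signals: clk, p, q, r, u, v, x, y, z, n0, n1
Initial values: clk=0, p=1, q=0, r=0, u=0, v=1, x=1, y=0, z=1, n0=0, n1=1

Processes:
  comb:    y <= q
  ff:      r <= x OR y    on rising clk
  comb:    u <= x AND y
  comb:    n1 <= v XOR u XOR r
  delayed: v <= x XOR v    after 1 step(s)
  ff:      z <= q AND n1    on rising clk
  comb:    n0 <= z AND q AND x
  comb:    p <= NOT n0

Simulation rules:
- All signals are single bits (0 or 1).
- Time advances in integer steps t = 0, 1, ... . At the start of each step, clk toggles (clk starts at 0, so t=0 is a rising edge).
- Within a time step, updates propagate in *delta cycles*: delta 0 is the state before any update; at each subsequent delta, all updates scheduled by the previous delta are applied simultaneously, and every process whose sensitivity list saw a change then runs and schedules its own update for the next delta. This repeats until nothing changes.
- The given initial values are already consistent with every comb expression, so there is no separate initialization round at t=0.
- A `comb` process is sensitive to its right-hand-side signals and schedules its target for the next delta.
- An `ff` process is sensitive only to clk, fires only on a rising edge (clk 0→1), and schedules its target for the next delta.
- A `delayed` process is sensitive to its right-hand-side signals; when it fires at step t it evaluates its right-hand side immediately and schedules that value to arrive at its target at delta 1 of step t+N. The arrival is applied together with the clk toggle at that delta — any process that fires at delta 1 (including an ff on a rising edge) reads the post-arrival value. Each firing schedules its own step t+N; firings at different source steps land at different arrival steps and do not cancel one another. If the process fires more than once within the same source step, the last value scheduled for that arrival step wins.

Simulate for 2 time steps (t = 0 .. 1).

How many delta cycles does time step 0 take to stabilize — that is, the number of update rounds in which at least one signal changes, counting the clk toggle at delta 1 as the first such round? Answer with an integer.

3

t0.Δ0 n1=1 z=1 p=1 clk=0 r=0 n0=0 y=0 x=1 q=0 v=1 u=0
t0.Δ1 n1=1 z=1 p=1 clk=1 r=0 n0=0 y=0 x=1 q=0 v=1 u=0
t0.Δ2 n1=1 z=0 p=1 clk=1 r=1 n0=0 y=0 x=1 q=0 v=1 u=0
t0.Δ3 n1=0 z=0 p=1 clk=1 r=1 n0=0 y=0 x=1 q=0 v=1 u=0
t1.Δ0 n1=0 z=0 p=1 clk=1 r=1 n0=0 y=0 x=1 q=0 v=1 u=0
t1.Δ1 n1=0 z=0 p=1 clk=0 r=1 n0=0 y=0 x=1 q=0 v=1 u=0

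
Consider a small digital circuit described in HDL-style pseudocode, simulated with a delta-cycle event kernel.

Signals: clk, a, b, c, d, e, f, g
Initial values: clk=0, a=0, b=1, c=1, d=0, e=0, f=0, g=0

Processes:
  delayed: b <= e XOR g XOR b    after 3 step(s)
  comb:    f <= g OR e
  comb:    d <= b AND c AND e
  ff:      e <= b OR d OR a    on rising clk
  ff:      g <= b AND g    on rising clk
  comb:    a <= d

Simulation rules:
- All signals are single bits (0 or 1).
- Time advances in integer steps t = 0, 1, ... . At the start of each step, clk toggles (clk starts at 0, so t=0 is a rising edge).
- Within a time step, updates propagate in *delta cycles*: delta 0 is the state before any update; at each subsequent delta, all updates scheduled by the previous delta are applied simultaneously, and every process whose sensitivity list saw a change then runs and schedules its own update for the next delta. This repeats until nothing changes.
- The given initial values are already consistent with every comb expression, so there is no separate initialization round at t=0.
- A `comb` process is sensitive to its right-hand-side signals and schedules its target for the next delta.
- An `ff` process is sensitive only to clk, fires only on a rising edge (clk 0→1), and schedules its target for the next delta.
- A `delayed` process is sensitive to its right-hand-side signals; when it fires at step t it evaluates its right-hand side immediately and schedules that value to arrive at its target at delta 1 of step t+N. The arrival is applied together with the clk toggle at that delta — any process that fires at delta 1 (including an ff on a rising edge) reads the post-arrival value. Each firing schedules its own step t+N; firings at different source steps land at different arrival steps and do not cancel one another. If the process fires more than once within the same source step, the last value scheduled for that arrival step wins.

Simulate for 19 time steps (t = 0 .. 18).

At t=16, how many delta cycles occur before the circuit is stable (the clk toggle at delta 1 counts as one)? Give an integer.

[bits: g,e,clk,b,c,a,d,f]
t=0: Δ0=00011000 Δ1=00111000 Δ2=01111000 Δ3=01111011 Δ4=01111111 | 4Δ
t=1: Δ0=01111111 Δ1=01011111 | 1Δ
t=2: Δ0=01011111 Δ1=01111111 | 1Δ
t=3: Δ0=01111111 Δ1=01001111 Δ2=01001101 Δ3=01001001 | 3Δ
t=4: Δ0=01001001 Δ1=01101001 Δ2=00101001 Δ3=00101000 | 3Δ
t=5: Δ0=00101000 Δ1=00001000 | 1Δ
t=6: Δ0=00001000 Δ1=00111000 Δ2=01111000 Δ3=01111011 Δ4=01111111 | 4Δ
t=7: Δ0=01111111 Δ1=01001111 Δ2=01001101 Δ3=01001001 | 3Δ
t=8: Δ0=01001001 Δ1=01101001 Δ2=00101001 Δ3=00101000 | 3Δ
t=9: Δ0=00101000 Δ1=00001000 | 1Δ
t=10: Δ0=00001000 Δ1=00111000 Δ2=01111000 Δ3=01111011 Δ4=01111111 | 4Δ
t=11: Δ0=01111111 Δ1=01001111 Δ2=01001101 Δ3=01001001 | 3Δ
t=12: Δ0=01001001 Δ1=01101001 Δ2=00101001 Δ3=00101000 | 3Δ
t=13: Δ0=00101000 Δ1=00001000 | 1Δ
t=14: Δ0=00001000 Δ1=00111000 Δ2=01111000 Δ3=01111011 Δ4=01111111 | 4Δ
t=15: Δ0=01111111 Δ1=01001111 Δ2=01001101 Δ3=01001001 | 3Δ
t=16: Δ0=01001001 Δ1=01101001 Δ2=00101001 Δ3=00101000 | 3Δ
t=17: Δ0=00101000 Δ1=00001000 | 1Δ
t=18: Δ0=00001000 Δ1=00111000 Δ2=01111000 Δ3=01111011 Δ4=01111111 | 4Δ

3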